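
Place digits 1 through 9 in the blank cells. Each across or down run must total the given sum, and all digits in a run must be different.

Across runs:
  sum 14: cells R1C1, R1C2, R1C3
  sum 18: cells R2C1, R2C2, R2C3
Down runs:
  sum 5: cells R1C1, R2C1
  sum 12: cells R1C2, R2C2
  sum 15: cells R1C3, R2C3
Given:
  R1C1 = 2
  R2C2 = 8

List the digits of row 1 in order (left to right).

2 4 8

R1C2 = 12 − 8 = 4 completes the 12 down.
R1C3 = 14 − 6 = 8 completes the 14 across.
R2C1 = 5 − 2 = 3 completes the 5 down.
R2C3 = 18 − 11 = 7 completes the 18 across.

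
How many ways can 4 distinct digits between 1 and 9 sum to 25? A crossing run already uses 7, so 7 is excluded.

4 distinct digits from 1–9 sum between 10 and 30.
Dropping sets that contain 7.
Enumerating: {2,6,8,9}, {3,5,8,9}.

2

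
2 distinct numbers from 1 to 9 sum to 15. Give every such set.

2 distinct digits from 1–9 sum between 3 and 17.

{6,9}; {7,8}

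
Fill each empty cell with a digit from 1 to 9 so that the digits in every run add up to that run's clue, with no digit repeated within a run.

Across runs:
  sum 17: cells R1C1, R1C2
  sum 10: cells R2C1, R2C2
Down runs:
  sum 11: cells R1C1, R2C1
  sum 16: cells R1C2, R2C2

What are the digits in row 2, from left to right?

3, 7

17 in 2 cells must be {8,9}; 16 in 2 cells must be {7,9}.
The 17 across and the 16 down share only 9, so R1C2 = 9.
R2C2 = 16 − 9 = 7 completes the 16 down.
R1C1 = 17 − 9 = 8 completes the 17 across.
R2C1 = 10 − 7 = 3 completes the 10 across.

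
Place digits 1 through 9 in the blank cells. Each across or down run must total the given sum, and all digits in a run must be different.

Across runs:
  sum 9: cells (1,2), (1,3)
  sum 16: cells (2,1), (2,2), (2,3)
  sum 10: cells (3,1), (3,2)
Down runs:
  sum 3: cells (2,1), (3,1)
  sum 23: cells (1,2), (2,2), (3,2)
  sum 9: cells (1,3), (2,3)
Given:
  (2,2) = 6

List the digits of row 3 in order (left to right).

1, 9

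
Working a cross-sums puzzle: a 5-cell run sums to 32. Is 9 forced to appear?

Yes

Every partition of 32 into 5 distinct digits includes 9: {2,6,7,8,9}, {3,5,7,8,9}, {4,5,6,8,9}.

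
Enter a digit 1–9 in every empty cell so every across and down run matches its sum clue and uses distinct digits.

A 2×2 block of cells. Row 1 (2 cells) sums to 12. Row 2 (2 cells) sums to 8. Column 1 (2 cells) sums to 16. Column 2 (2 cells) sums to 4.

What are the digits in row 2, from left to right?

16 in 2 cells must be {7,9}; 4 in 2 cells must be {1,3}.
The 12 across and the 4 down share only 3, so (1,2) = 3.
The 8 across and the 16 down share only 7, so (2,1) = 7.
(2,2) = 8 − 7 = 1 completes the 8 across.
(1,1) = 12 − 3 = 9 completes the 12 across.

7 1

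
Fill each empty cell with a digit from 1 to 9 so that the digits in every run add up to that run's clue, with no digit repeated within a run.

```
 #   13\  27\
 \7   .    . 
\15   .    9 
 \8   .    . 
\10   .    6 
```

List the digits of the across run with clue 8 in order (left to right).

R2C1 = 15 − 9 = 6 completes the 15 across.
R4C1 = 10 − 6 = 4 completes the 10 across.
No cell is forced outright now. R1C1 can only be 1 or 2 (the digits allowed by both its 7 across and its 13 down). If R1C1 = 1: then R1C2 would have to be in {6} for the 7 across but in {4,5,7,8} for the 27 down — contradiction. So R1C1 = 2.
R1C2 = 7 − 2 = 5 completes the 7 across.
R3C1 = 13 − 12 = 1 completes the 13 down.
R3C2 = 8 − 1 = 7 completes the 8 across.

1 7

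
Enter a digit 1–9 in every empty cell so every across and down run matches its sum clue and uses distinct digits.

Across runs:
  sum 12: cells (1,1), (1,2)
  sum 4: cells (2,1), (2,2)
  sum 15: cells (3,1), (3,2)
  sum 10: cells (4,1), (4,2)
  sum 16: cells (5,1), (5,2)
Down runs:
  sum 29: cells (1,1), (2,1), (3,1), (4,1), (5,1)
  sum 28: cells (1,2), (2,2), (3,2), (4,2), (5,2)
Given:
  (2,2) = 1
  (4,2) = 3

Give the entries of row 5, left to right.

4 in 2 cells must be {1,3}; 16 in 2 cells must be {7,9}.
(2,1) = 4 − 1 = 3 completes the 4 across.
(4,1) = 10 − 3 = 7 completes the 10 across.
(5,1) = 9: the only remaining digit allowed by both the 16 across and the 29 down.
(5,2) = 16 − 9 = 7 completes the 16 across.

9 7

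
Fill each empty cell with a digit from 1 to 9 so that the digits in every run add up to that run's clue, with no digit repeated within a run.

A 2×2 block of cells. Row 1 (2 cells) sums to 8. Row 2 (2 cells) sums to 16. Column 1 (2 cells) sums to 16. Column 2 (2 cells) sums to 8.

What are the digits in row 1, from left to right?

7 1

16 in 2 cells must be {7,9}.
The 8 across and the 16 down share only 7, so (1,1) = 7.
(1,2) = 8 − 7 = 1 completes the 8 across.
(2,1) = 16 − 7 = 9 completes the 16 down.
(2,2) = 16 − 9 = 7 completes the 16 across.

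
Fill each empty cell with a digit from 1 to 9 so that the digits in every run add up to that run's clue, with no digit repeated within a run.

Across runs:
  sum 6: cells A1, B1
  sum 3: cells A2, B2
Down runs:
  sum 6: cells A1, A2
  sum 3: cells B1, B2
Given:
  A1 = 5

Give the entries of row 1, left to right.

3 in 2 cells must be {1,2}.
B1 = 6 − 5 = 1 completes the 6 across.
A2 = 6 − 5 = 1 completes the 6 down.
B2 = 3 − 1 = 2 completes the 3 across.

5 1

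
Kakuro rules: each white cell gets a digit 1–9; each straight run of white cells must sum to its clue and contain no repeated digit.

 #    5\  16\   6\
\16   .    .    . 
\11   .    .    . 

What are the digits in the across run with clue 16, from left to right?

16 in 2 cells must be {7,9}.
The 11 across and the 16 down share only 7, so R2C2 = 7.
Given what's placed, R2C3 must be 1 to fit the 11 across and 6 down.
R1C2 = 16 − 7 = 9 completes the 16 down.
R1C3 = 6 − 1 = 5 completes the 6 down.
R2C1 = 11 − 8 = 3 completes the 11 across.
R1C1 = 16 − 14 = 2 completes the 16 across.

2 9 5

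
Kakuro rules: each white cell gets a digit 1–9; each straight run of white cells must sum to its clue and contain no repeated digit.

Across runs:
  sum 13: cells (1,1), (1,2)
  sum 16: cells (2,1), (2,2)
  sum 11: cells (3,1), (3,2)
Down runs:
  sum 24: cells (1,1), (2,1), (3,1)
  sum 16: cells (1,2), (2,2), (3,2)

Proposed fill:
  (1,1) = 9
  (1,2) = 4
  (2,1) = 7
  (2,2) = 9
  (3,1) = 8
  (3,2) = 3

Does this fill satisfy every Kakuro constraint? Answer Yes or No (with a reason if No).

Yes

Across: 9+4=13; 7+9=16; 8+3=11. Down: 9+7+8=24; 4+9+3=16. No digit repeats within any run.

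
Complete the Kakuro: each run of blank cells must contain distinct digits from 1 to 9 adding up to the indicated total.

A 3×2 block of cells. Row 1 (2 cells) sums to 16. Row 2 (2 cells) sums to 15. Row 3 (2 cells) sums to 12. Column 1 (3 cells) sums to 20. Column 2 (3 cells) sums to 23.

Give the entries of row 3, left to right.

16 in 2 cells must be {7,9}; 23 in 3 cells must be {6,8,9}.
The 16 across and the 23 down share only 9, so (1,2) = 9.
Given what's placed, (3,2) must be 8 to fit the 12 across and 23 down.
(1,1) = 16 − 9 = 7 completes the 16 across.
(2,2) = 23 − 17 = 6 completes the 23 down.
(3,1) = 12 − 8 = 4 completes the 12 across.
(2,1) = 15 − 6 = 9 completes the 15 across.

4 8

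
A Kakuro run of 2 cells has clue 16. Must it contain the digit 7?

The only way to make 16 from 2 distinct digits is {7,9}, which contains 7.

Yes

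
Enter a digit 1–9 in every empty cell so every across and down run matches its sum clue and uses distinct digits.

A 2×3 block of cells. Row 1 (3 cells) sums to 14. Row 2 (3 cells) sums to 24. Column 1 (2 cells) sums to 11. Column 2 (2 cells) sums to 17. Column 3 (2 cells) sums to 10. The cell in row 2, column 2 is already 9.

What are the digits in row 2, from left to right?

7, 9, 8

24 in 3 cells must be {7,8,9}; 17 in 2 cells must be {8,9}.
(1,2) = 17 − 9 = 8 completes the 17 down.
No cell is forced outright now. (2,1) can only be 7 or 8 (the digits allowed by both its 24 across and its 11 down). If (2,1) = 8: then (1,1) would have to be in {1,2,4,5} for the 14 across but in {3} for the 11 down — contradiction. So (2,1) = 7.
(1,1) = 11 − 7 = 4 completes the 11 down.
(1,3) = 14 − 12 = 2 completes the 14 across.
(2,3) = 24 − 16 = 8 completes the 24 across.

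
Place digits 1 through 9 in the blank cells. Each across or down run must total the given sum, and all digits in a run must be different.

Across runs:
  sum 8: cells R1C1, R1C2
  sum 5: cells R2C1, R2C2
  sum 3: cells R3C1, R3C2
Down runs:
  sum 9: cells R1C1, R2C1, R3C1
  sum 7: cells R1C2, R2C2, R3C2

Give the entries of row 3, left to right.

3 in 2 cells must be {1,2}; 7 in 3 cells must be {1,2,4}.
Nothing is forced directly, so branch on R1C2, whose candidates are 1 or 2. If R1C2 = 1: then R1C1 would have to be in {7} for the 8 across but in {1,2,3,4,5,6} for the 9 down — contradiction. So R1C2 = 2.
R1C1 = 8 − 2 = 6 completes the 8 across.
Given what's placed, R3C2 must be 1 to fit the 3 across and 7 down.
R2C2 = 7 − 3 = 4 completes the 7 down.
R3C1 = 3 − 1 = 2 completes the 3 across.
R2C1 = 5 − 4 = 1 completes the 5 across.

2 1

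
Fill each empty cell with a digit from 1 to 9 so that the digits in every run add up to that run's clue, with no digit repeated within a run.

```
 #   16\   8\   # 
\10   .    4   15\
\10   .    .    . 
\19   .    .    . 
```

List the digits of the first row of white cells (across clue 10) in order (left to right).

R1C1 = 10 − 4 = 6 completes the 10 across.
Given what's placed, R3C2 must be 3 to fit the 19 across and 8 down.
R2C2 = 8 − 7 = 1 completes the 8 down.
No cell is forced outright now. R3C1 can only be 7 or 9 (the digits allowed by both its 19 across and its 16 down). If R3C1 = 9: then R2C1 would have to be in {2,3,4,5,6,7} for the 10 across but in {1} for the 16 down — contradiction. So R3C1 = 7.
R2C1 = 16 − 13 = 3 completes the 16 down.
R2C3 = 10 − 4 = 6 completes the 10 across.
R3C3 = 19 − 10 = 9 completes the 19 across.

6, 4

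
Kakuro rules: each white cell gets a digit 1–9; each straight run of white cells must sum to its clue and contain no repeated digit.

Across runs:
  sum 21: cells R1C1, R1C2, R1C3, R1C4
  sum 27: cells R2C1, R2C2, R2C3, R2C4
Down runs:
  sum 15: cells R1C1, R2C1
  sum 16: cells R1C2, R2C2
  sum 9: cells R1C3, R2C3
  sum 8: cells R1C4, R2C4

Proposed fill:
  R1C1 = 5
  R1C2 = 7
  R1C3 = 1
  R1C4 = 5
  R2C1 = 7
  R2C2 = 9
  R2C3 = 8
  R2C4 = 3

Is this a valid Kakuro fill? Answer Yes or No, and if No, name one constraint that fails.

No — the across run R1C1–R1C4 sums to 18, not 21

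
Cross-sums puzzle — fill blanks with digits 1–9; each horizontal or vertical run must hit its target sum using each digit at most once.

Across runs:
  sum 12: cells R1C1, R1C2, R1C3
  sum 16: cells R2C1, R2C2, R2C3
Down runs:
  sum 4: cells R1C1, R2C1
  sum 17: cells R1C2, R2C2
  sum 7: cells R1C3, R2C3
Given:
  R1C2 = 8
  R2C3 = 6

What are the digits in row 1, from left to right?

4 in 2 cells must be {1,3}; 17 in 2 cells must be {8,9}.
R1C3 = 7 − 6 = 1 completes the 7 down.
R2C2 = 17 − 8 = 9 completes the 17 down.
R1C1 = 12 − 9 = 3 completes the 12 across.
R2C1 = 16 − 15 = 1 completes the 16 across.

3 8 1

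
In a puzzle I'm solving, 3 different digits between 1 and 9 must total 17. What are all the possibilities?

{1,7,9}; {2,6,9}; {2,7,8}; {3,5,9}; {3,6,8}; {4,5,8}; {4,6,7}

3 distinct digits from 1–9 sum between 6 and 24.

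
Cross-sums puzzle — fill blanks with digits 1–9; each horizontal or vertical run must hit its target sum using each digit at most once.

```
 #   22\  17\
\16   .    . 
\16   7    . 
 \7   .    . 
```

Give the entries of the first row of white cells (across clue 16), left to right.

9 7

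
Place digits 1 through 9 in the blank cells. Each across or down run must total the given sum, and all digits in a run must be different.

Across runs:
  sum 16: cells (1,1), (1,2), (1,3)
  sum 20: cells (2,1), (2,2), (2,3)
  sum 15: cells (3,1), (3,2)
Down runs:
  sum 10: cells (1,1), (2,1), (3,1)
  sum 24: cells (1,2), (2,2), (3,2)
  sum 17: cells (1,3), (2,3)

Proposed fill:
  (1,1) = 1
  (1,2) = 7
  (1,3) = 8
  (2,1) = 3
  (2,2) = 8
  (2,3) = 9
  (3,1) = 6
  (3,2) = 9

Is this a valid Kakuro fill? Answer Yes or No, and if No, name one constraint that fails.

Yes

Across: 1+7+8=16; 3+8+9=20; 6+9=15. Down: 1+3+6=10; 7+8+9=24; 8+9=17. No digit repeats within any run.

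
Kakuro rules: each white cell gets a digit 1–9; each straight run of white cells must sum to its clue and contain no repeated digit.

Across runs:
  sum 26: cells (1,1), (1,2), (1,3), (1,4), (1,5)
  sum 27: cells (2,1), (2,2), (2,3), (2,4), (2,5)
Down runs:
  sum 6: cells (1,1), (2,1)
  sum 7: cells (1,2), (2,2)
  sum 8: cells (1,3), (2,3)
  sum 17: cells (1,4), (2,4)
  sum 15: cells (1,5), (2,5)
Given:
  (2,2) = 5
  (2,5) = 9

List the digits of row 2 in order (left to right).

17 in 2 cells must be {8,9}.
(1,2) = 7 − 5 = 2 completes the 7 down.
(1,5) = 15 − 9 = 6 completes the 15 down.
(2,4) = 8: the only remaining digit allowed by both the 27 across and the 17 down.
(1,4) = 17 − 8 = 9 completes the 17 down.
Nothing is forced directly, so branch on (1,3), whose candidates are 1 or 5. If (1,3) = 1: then (1,1) would have to be in {8} for the 26 across but in {1,2,4,5} for the 6 down — contradiction. So (1,3) = 5.
(1,1) = 26 − 22 = 4 completes the 26 across.
(2,1) = 6 − 4 = 2 completes the 6 down.
(2,3) = 27 − 24 = 3 completes the 27 across.

2 5 3 8 9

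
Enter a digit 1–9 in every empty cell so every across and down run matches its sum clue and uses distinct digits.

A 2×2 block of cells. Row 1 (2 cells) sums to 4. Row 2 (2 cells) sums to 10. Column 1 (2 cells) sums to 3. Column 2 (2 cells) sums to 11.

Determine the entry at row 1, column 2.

3

4 in 2 cells must be {1,3}; 3 in 2 cells must be {1,2}.
The 4 across and the 3 down share only 1, so (1,1) = 1.
(1,2) = 4 − 1 = 3 completes the 4 across.
(2,1) = 3 − 1 = 2 completes the 3 down.
(2,2) = 10 − 2 = 8 completes the 10 across.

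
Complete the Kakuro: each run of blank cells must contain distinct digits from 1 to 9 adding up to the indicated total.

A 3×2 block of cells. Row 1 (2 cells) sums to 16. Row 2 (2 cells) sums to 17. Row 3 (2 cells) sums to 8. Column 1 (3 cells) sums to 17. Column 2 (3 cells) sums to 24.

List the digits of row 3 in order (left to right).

1, 7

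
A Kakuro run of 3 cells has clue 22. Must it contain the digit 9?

Every partition of 22 into 3 distinct digits includes 9: {5,8,9}, {6,7,9}.

Yes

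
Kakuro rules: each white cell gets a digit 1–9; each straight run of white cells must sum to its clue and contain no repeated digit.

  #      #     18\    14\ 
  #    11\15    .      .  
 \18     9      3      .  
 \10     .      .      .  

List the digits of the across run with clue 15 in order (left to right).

R2C3 = 18 − 12 = 6 completes the 18 across.
R3C1 = 11 − 9 = 2 completes the 11 down.
Given what's placed, R3C2 must be 7 to fit the 10 across and 18 down.
R3C3 = 10 − 9 = 1 completes the 10 across.
R1C2 = 18 − 10 = 8 completes the 18 down.
R1C3 = 15 − 8 = 7 completes the 15 across.

8, 7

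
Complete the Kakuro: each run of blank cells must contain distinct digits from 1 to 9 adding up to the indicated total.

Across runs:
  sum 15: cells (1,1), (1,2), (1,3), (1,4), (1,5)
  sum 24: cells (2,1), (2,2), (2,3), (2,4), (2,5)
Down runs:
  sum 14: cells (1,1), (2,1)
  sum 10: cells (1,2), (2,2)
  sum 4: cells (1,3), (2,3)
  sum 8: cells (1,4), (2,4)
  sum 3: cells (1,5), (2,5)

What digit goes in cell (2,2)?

15 in 5 cells must be {1,2,3,4,5}; 4 in 2 cells must be {1,3}; 3 in 2 cells must be {1,2}.
Only 5 fits (1,1) under both its across sum 15 and down sum 14.
(2,1) = 14 − 5 = 9 completes the 14 down.
Nothing is forced directly, so branch on (1,3), whose candidates are 1 or 3. If (1,3) = 3: that forces (2,3) = 1, (2,5) = 2, (1,5) = 1, (1,4) = 2, after which (2,4) would have to be in {4,5,7,8} for the 24 across but in {6} for the 8 down — contradiction. So (1,3) = 1.
(1,5) = 2: the only remaining digit allowed by both the 15 across and the 3 down.
(2,3) = 4 − 1 = 3 completes the 4 down.
(2,5) = 3 − 2 = 1 completes the 3 down.
Given what's placed, (1,4) must be 3 to fit the 15 across and 8 down.
(2,4) = 8 − 3 = 5 completes the 8 down.
(1,2) = 15 − 11 = 4 completes the 15 across.
(2,2) = 24 − 18 = 6 completes the 24 across.

6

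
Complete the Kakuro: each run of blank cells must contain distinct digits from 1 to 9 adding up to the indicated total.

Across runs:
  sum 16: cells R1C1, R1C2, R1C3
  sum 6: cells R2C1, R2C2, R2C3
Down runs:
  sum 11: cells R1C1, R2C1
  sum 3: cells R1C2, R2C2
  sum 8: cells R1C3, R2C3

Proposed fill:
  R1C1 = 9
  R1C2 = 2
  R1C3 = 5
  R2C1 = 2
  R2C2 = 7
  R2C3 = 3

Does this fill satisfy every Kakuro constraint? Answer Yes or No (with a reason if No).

No — the down run R1C2–R2C2 sums to 9, not 3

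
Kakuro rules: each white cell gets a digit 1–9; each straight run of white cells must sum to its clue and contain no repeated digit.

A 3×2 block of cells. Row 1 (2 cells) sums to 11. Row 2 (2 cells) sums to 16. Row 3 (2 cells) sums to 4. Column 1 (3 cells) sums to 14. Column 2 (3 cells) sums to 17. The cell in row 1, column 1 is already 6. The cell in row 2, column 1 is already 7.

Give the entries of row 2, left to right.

7 9

16 in 2 cells must be {7,9}; 4 in 2 cells must be {1,3}.
(1,2) = 11 − 6 = 5 completes the 11 across.
(2,2) = 16 − 7 = 9 completes the 16 across.
(3,1) = 14 − 13 = 1 completes the 14 down.
(3,2) = 4 − 1 = 3 completes the 4 across.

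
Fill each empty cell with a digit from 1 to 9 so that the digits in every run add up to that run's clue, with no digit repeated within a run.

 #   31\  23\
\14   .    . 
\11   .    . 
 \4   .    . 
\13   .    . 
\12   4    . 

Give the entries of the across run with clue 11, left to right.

4 in 2 cells must be {1,3}.
Given what's placed, R3C1 must be 3 to fit the 4 across and 31 down.
R3C2 = 4 − 3 = 1 completes the 4 across.
R5C2 = 12 − 4 = 8 completes the 12 across.
Nothing is forced directly, so branch on R1C1, whose candidates are 8 or 9. If R1C1 = 8: that forces R1C2 = 6, R4C2 = 5, R2C2 = 3, after which R4C1 would have to be in {8} for the 13 across but in {7,9} for the 31 down — contradiction. So R1C1 = 9.
R1C2 = 14 − 9 = 5 completes the 14 across.
Nothing is forced directly, so branch on R2C1, whose candidates are 7 or 8. If R2C1 = 7: then R2C2 would have to be in {4} for the 11 across but in {2,3,6,7} for the 23 down — contradiction. So R2C1 = 8.
R2C2 = 11 − 8 = 3 completes the 11 across.

8 3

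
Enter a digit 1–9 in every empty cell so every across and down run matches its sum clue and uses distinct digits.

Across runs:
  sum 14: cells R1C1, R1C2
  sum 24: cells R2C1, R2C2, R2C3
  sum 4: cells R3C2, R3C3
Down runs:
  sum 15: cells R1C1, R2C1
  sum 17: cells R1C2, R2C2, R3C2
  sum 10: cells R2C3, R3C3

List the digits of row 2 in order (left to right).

24 in 3 cells must be {7,8,9}; 4 in 2 cells must be {1,3}.
Nothing is forced directly, so branch on R3C2, whose candidates are 1 or 3. If R3C2 = 1: that forces R1C2 = 9, R2C2 = 7, R3C3 = 3, after which R1C1 would have to be in {5} for the 14 across but in {6,7,8,9} for the 15 down — contradiction. So R3C2 = 3.
R3C3 = 4 − 3 = 1 completes the 4 across.
R2C3 = 10 − 1 = 9 completes the 10 down.
R2C2 = 8: the only remaining digit allowed by both the 24 across and the 17 down.
R1C2 = 17 − 11 = 6 completes the 17 down.
R2C1 = 24 − 17 = 7 completes the 24 across.
R1C1 = 14 − 6 = 8 completes the 14 across.

7, 8, 9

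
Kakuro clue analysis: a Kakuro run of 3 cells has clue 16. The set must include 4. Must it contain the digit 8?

Counterexample: {3,4,9} sums to 16 under that restriction without using 8.

No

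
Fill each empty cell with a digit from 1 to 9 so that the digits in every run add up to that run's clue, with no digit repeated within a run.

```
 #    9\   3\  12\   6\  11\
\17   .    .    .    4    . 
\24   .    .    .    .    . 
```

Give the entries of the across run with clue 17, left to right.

1 2 3 4 7

3 in 2 cells must be {1,2}.
R2C4 = 6 − 4 = 2 completes the 6 down.
Given what's placed, R2C2 must be 1 to fit the 24 across and 3 down.
R1C2 = 3 − 1 = 2 completes the 3 down.
No cell is forced outright now. R1C3 can only be 3 or 7 (the digits allowed by both its 17 across and its 12 down). If R1C3 = 7: that forces R1C5 = 3, R2C3 = 5, after which R2C5 would have to be in {7,9} for the 24 across but in {8} for the 11 down — contradiction. So R1C3 = 3.
R1C5 = 7: the only remaining digit allowed by both the 17 across and the 11 down.
R2C3 = 12 − 3 = 9 completes the 12 down.
R2C5 = 11 − 7 = 4 completes the 11 down.
R1C1 = 17 − 16 = 1 completes the 17 across.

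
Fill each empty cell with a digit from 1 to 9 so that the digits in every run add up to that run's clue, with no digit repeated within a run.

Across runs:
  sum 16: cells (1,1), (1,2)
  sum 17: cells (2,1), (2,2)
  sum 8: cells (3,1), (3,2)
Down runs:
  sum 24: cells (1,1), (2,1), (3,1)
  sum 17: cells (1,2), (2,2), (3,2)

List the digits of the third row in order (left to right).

7 1

16 in 2 cells must be {7,9}; 17 in 2 cells must be {8,9}; 24 in 3 cells must be {7,8,9}.
The 8 across and the 24 down share only 7, so (3,1) = 7.
(3,2) = 8 − 7 = 1 completes the 8 across.
Given what's placed, (1,1) must be 9 to fit the 16 across and 24 down.
(1,2) = 16 − 9 = 7 completes the 16 across.
(2,1) = 24 − 16 = 8 completes the 24 down.
(2,2) = 17 − 8 = 9 completes the 17 across.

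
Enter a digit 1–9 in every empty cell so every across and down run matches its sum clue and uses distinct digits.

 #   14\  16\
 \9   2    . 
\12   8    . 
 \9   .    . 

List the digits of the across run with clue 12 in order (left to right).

8, 4

R1C2 = 9 − 2 = 7 completes the 9 across.
R2C2 = 12 − 8 = 4 completes the 12 across.
R3C1 = 14 − 10 = 4 completes the 14 down.
R3C2 = 9 − 4 = 5 completes the 9 across.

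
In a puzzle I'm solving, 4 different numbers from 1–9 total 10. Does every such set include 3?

The only way to make 10 from 4 distinct digits is {1,2,3,4}, which contains 3.

Yes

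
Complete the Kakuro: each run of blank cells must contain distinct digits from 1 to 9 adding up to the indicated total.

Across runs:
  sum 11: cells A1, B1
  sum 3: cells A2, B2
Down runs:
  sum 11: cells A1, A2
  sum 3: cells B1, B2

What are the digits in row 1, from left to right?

9 2

3 in 2 cells must be {1,2}.
The 11 across and the 3 down share only 2, so B1 = 2.
The 3 across and the 11 down share only 2, so A2 = 2.
B2 = 3 − 2 = 1 completes the 3 across.
A1 = 11 − 2 = 9 completes the 11 across.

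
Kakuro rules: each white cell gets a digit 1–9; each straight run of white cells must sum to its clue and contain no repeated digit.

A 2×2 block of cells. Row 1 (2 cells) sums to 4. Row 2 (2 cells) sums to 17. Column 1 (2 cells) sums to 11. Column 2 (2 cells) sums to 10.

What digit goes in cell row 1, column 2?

1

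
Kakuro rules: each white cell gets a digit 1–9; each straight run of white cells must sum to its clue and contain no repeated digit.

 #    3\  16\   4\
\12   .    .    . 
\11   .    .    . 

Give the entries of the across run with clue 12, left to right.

2, 9, 1

3 in 2 cells must be {1,2}; 16 in 2 cells must be {7,9}; 4 in 2 cells must be {1,3}.
The 11 across and the 16 down share only 7, so R2C2 = 7.
R1C2 = 16 − 7 = 9 completes the 16 down.
Given what's placed, R1C3 must be 1 to fit the 12 across and 4 down.
R2C1 = 1: the only remaining digit allowed by both the 11 across and the 3 down.
R2C3 = 11 − 8 = 3 completes the 11 across.
R1C1 = 12 − 10 = 2 completes the 12 across.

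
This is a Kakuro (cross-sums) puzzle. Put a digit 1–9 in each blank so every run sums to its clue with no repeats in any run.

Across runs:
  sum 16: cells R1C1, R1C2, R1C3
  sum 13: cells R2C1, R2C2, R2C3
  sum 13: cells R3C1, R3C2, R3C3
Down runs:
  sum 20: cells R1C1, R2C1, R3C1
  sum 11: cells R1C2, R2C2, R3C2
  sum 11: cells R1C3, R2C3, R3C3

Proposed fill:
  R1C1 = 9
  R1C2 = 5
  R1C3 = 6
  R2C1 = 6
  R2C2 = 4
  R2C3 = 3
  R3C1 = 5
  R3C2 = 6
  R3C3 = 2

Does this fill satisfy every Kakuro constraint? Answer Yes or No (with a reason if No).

No — the across run R1C1–R1C3 sums to 20, not 16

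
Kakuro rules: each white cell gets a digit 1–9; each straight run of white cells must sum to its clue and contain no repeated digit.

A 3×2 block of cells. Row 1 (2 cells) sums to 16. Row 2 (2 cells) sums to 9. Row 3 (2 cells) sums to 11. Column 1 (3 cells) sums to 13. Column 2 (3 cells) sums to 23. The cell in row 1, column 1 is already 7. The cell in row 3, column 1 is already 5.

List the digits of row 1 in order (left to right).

7 9

16 in 2 cells must be {7,9}; 23 in 3 cells must be {6,8,9}.
(1,2) = 16 − 7 = 9 completes the 16 across.
(2,1) = 13 − 12 = 1 completes the 13 down.
(2,2) = 9 − 1 = 8 completes the 9 across.
(3,2) = 11 − 5 = 6 completes the 11 across.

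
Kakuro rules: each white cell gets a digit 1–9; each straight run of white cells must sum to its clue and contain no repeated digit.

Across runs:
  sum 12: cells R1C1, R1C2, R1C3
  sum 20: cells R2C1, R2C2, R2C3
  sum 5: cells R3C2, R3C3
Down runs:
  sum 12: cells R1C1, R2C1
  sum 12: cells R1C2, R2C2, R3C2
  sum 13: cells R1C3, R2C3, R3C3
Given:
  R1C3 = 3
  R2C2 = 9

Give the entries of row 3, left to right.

1 4

No cell is forced outright now. R3C2 can only be 1 or 2 (the digits allowed by both its 5 across and its 12 down). If R3C2 = 2: that forces R1C2 = 1, after which R3C3 would have to be in {3} for the 5 across but in {1,2,4,6,8,9} for the 13 down — contradiction. So R3C2 = 1.
R1C2 = 12 − 10 = 2 completes the 12 down.
R3C3 = 5 − 1 = 4 completes the 5 across.
R1C1 = 12 − 5 = 7 completes the 12 across.
R2C1 = 12 − 7 = 5 completes the 12 down.
R2C3 = 20 − 14 = 6 completes the 20 across.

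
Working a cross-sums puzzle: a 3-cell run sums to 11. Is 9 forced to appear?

No

Counterexample: {1,2,8} sums to 11 without using 9.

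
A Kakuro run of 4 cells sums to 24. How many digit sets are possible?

4 distinct digits from 1–9 sum between 10 and 30.

8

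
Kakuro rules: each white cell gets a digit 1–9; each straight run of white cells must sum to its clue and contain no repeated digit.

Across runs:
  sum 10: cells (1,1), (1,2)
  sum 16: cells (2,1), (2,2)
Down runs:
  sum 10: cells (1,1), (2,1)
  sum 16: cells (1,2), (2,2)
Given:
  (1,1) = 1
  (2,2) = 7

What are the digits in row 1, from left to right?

1 9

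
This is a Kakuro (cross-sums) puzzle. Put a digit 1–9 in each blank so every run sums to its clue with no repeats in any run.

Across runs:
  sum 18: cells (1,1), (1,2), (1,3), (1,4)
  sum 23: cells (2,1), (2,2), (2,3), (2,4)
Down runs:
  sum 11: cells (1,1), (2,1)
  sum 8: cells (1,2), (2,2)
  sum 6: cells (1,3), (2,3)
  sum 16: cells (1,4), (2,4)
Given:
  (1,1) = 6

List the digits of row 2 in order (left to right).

5 7 2 9

16 in 2 cells must be {7,9}.
(2,1) = 11 − 6 = 5 completes the 11 down.
No cell is forced outright now. (1,4) can only be 7 or 9 (the digits allowed by both its 18 across and its 16 down). If (1,4) = 9: that forces (2,4) = 7, (2,3) = 2, after which (1,3) would have to be in {1,2} for the 18 across but in {4} for the 6 down — contradiction. So (1,4) = 7.
(2,4) = 16 − 7 = 9 completes the 16 down.
Nothing is forced directly, so branch on (2,3), whose candidates are 1 or 2. If (2,3) = 1: then (1,3) would have to be in {1,2,3,4} for the 18 across but in {5} for the 6 down — contradiction. So (2,3) = 2.
(1,3) = 6 − 2 = 4 completes the 6 down.
(2,2) = 23 − 16 = 7 completes the 23 across.
(1,2) = 18 − 17 = 1 completes the 18 across.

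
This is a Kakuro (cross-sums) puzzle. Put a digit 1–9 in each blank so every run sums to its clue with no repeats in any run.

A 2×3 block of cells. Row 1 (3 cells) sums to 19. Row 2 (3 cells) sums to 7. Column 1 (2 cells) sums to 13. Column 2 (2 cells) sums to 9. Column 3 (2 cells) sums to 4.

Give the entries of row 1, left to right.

7 in 3 cells must be {1,2,4}; 4 in 2 cells must be {1,3}.
The 19 across and the 4 down share only 3, so (1,3) = 3.
The 7 across and the 13 down share only 4, so (2,1) = 4.
(2,3) = 4 − 3 = 1 completes the 4 down.
(1,1) = 13 − 4 = 9 completes the 13 down.
(1,2) = 19 − 12 = 7 completes the 19 across.
(2,2) = 7 − 5 = 2 completes the 7 across.

9 7 3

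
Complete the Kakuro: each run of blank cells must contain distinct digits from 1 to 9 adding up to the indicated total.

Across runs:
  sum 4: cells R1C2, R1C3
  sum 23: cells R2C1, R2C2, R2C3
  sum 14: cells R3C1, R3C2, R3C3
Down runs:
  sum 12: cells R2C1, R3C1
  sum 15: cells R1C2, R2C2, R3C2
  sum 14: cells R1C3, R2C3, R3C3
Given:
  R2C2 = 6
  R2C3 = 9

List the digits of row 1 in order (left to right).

4 in 2 cells must be {1,3}; 23 in 3 cells must be {6,8,9}.
R1C2 = 1: the only remaining digit allowed by both the 4 across and the 15 down.
R1C3 = 4 − 1 = 3 completes the 4 across.
R2C1 = 23 − 15 = 8 completes the 23 across.
R3C1 = 12 − 8 = 4 completes the 12 down.
R3C2 = 15 − 7 = 8 completes the 15 down.
R3C3 = 14 − 12 = 2 completes the 14 across.

1, 3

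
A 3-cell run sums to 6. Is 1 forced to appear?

The only way to make 6 from 3 distinct digits is {1,2,3}, which contains 1.

Yes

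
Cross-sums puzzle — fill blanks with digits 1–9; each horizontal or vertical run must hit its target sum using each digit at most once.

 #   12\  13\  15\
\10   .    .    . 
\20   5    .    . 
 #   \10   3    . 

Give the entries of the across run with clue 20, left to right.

R1C1 = 12 − 5 = 7 completes the 12 down.
R3C3 = 10 − 3 = 7 completes the 10 across.
Given what's placed, R1C3 must be 2 to fit the 10 across and 15 down.
R2C3 = 15 − 9 = 6 completes the 15 down.
R1C2 = 10 − 9 = 1 completes the 10 across.
R2C2 = 20 − 11 = 9 completes the 20 across.

5 9 6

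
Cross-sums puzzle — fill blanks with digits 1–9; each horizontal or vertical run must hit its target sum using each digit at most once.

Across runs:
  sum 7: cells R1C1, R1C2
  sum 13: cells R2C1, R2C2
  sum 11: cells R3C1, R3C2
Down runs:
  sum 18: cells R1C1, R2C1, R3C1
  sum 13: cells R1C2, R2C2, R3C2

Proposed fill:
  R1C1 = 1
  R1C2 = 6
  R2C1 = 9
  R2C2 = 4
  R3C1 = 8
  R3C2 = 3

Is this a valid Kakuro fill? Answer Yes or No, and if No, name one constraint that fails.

Yes

Across: 1+6=7; 9+4=13; 8+3=11. Down: 1+9+8=18; 6+4+3=13. No digit repeats within any run.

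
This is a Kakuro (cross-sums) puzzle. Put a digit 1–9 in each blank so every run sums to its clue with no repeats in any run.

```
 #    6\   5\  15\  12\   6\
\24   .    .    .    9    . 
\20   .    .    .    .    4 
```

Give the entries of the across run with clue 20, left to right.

R1C5 = 6 − 4 = 2 completes the 6 down.
R2C4 = 12 − 9 = 3 completes the 12 down.
No cell is forced outright now. R2C3 can only be 6 or 7 (the digits allowed by both its 20 across and its 15 down). If R2C3 = 6: then R1C3 would have to be in {1,3,4,5,6,7,8} for the 24 across but in {9} for the 15 down — contradiction. So R2C3 = 7.
R1C3 = 15 − 7 = 8 completes the 15 down.
Given what's placed, R2C2 must be 1 to fit the 20 across and 5 down.
R1C2 = 5 − 1 = 4 completes the 5 down.
R2C1 = 20 − 15 = 5 completes the 20 across.
R1C1 = 24 − 23 = 1 completes the 24 across.

5 1 7 3 4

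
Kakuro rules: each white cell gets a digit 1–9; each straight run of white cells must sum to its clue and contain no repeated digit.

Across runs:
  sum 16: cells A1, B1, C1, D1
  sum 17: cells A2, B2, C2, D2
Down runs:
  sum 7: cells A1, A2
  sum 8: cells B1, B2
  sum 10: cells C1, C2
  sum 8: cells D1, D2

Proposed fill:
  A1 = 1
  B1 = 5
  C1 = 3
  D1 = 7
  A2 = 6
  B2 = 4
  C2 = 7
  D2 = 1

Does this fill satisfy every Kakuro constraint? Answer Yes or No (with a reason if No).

No — the across run A2–D2 sums to 18, not 17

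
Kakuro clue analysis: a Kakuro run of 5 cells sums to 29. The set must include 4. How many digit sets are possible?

4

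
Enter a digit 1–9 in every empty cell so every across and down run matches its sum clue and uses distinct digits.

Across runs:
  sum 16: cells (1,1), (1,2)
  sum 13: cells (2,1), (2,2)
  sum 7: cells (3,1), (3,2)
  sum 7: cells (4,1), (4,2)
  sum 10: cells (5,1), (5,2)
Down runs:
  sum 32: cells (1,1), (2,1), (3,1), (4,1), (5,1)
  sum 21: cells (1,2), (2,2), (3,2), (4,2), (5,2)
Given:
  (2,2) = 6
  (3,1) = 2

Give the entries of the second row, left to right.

7 6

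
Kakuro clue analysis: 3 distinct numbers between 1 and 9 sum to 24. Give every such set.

{7,8,9}

3 distinct digits from 1–9 sum between 6 and 24.
Only one set works: {7,8,9}.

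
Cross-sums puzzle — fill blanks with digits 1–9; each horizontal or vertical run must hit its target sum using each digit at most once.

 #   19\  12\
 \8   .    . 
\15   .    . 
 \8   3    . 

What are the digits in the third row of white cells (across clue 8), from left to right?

Given what's placed, R1C1 must be 7 to fit the 8 across and 19 down.
R1C2 = 8 − 7 = 1 completes the 8 across.
R2C1 = 19 − 10 = 9 completes the 19 down.
R2C2 = 15 − 9 = 6 completes the 15 across.
R3C2 = 8 − 3 = 5 completes the 8 across.

3 5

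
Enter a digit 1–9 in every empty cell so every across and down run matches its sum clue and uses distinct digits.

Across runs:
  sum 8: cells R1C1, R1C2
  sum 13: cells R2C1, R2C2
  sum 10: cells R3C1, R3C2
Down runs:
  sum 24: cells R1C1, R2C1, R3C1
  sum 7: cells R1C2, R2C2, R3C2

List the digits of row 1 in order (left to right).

7 1

24 in 3 cells must be {7,8,9}; 7 in 3 cells must be {1,2,4}.
The 8 across and the 24 down share only 7, so R1C1 = 7.
R1C2 = 8 − 7 = 1 completes the 8 across.
Given what's placed, R2C2 must be 4 to fit the 13 across and 7 down.
R3C2 = 7 − 5 = 2 completes the 7 down.
R2C1 = 13 − 4 = 9 completes the 13 across.
R3C1 = 10 − 2 = 8 completes the 10 across.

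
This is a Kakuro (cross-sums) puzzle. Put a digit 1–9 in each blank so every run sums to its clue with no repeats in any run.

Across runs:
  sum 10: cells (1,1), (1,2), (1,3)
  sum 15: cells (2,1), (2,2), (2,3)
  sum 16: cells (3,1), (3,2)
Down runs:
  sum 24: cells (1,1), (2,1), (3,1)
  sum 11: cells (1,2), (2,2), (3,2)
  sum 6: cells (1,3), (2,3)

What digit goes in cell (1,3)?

16 in 2 cells must be {7,9}; 24 in 3 cells must be {7,8,9}.
Only 7 fits (1,1) under both its across sum 10 and down sum 24.
Given what's placed, (3,1) must be 9 to fit the 16 across and 24 down.
(3,2) = 16 − 9 = 7 completes the 16 across.
(1,2) = 1: the only remaining digit allowed by both the 10 across and the 11 down.
(1,3) = 10 − 8 = 2 completes the 10 across.

2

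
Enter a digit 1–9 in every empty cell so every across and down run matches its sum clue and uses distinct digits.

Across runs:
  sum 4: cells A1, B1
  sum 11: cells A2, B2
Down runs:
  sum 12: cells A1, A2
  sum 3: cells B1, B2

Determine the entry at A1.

3

4 in 2 cells must be {1,3}; 3 in 2 cells must be {1,2}.
The 4 across and the 12 down share only 3, so A1 = 3.
B1 = 4 − 3 = 1 completes the 4 across.
A2 = 12 − 3 = 9 completes the 12 down.
B2 = 11 − 9 = 2 completes the 11 across.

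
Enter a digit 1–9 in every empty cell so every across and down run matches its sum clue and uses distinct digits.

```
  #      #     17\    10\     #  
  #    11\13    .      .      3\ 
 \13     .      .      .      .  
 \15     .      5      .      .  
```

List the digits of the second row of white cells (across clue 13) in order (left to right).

4 3 5 1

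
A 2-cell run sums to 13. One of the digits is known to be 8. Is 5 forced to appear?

Yes

The only way to make 13 from 2 distinct digits under that restriction is {5,8}, which contains 5.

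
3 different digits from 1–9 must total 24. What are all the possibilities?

{7,8,9}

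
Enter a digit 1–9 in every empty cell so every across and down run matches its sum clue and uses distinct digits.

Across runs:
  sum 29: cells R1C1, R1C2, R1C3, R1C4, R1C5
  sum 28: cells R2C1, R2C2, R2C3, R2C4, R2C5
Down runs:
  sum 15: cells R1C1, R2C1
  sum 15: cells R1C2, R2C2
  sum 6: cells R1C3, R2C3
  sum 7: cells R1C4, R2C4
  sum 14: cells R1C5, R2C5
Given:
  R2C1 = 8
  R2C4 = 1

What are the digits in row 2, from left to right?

8 6 4 1 9

R1C1 = 15 − 8 = 7 completes the 15 down.
R1C4 = 7 − 1 = 6 completes the 7 down.
R2C3 = 4: the only remaining digit allowed by both the 28 across and the 6 down.
R1C3 = 6 − 4 = 2 completes the 6 down.
Given what's placed, R1C2 must be 9 to fit the 29 across and 15 down.
R1C5 = 29 − 24 = 5 completes the 29 across.
R2C2 = 15 − 9 = 6 completes the 15 down.
R2C5 = 28 − 19 = 9 completes the 28 across.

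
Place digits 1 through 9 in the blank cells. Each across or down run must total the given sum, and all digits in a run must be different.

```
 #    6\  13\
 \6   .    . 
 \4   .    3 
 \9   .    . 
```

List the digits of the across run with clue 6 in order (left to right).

2 4

4 in 2 cells must be {1,3}; 6 in 3 cells must be {1,2,3}.
R2C1 = 4 − 3 = 1 completes the 4 across.
Given what's placed, R1C1 must be 2 to fit the 6 across and 6 down.
R1C2 = 6 − 2 = 4 completes the 6 across.
R3C1 = 6 − 3 = 3 completes the 6 down.
R3C2 = 9 − 3 = 6 completes the 9 across.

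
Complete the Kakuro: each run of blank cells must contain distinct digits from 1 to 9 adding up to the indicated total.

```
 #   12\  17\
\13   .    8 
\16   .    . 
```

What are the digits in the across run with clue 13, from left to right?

5 8

16 in 2 cells must be {7,9}; 17 in 2 cells must be {8,9}.
R1C1 = 13 − 8 = 5 completes the 13 across.
R2C1 = 12 − 5 = 7 completes the 12 down.
R2C2 = 16 − 7 = 9 completes the 16 across.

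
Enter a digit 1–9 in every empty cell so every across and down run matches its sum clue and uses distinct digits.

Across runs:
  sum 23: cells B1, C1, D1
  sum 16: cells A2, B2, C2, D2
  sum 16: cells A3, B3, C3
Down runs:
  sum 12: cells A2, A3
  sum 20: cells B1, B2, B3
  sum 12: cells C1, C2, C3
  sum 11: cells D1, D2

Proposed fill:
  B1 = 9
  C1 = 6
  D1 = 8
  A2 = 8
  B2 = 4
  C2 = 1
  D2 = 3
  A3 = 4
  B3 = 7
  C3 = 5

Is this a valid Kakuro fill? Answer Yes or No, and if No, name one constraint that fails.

Across: 9+6+8=23; 8+4+1+3=16; 4+7+5=16. Down: 8+4=12; 9+4+7=20; 6+1+5=12; 8+3=11. No digit repeats within any run.

Yes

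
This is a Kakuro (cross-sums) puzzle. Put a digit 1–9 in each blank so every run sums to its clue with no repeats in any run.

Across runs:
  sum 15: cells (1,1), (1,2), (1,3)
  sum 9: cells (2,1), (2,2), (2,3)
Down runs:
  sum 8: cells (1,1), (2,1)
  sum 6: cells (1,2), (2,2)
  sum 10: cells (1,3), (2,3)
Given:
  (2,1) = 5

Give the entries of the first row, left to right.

(1,1) = 8 − 5 = 3 completes the 8 down.
Given what's placed, (2,2) must be 1 to fit the 9 across and 6 down.
(2,3) = 9 − 6 = 3 completes the 9 across.
(1,2) = 6 − 1 = 5 completes the 6 down.
(1,3) = 15 − 8 = 7 completes the 15 across.

3 5 7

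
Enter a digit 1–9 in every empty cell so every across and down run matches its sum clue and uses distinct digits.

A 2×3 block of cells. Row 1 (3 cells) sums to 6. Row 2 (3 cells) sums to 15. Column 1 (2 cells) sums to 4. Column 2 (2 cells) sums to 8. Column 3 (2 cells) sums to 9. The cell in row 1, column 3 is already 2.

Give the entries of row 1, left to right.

6 in 3 cells must be {1,2,3}; 4 in 2 cells must be {1,3}.
(2,3) = 9 − 2 = 7 completes the 9 down.
(2,1) = 3: the only remaining digit allowed by both the 15 across and the 4 down.
(2,2) = 15 − 10 = 5 completes the 15 across.
(1,1) = 4 − 3 = 1 completes the 4 down.
(1,2) = 6 − 3 = 3 completes the 6 across.

1, 3, 2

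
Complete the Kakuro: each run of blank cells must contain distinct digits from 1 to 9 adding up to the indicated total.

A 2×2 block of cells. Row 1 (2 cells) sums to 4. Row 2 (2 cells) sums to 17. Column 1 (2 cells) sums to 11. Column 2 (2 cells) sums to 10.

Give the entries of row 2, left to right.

8 9

4 in 2 cells must be {1,3}; 17 in 2 cells must be {8,9}.
The 4 across and the 11 down share only 3, so (1,1) = 3.
(1,2) = 4 − 3 = 1 completes the 4 across.
(2,1) = 11 − 3 = 8 completes the 11 down.
(2,2) = 17 − 8 = 9 completes the 17 across.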